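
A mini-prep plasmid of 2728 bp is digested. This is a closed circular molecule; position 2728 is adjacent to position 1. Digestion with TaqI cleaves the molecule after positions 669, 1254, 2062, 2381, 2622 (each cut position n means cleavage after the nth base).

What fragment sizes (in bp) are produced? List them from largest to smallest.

808, 775, 585, 319, 241 bp

Circular molecule, 5 cuts → 5 fragments:
  1254 − 669 = 585 bp
  2062 − 1254 = 808 bp
  2381 − 2062 = 319 bp
  2622 − 2381 = 241 bp
  wrap: 2728 − 2622 + 669 = 775 bp
Sorted largest to smallest: 808, 775, 585, 319, 241 bp.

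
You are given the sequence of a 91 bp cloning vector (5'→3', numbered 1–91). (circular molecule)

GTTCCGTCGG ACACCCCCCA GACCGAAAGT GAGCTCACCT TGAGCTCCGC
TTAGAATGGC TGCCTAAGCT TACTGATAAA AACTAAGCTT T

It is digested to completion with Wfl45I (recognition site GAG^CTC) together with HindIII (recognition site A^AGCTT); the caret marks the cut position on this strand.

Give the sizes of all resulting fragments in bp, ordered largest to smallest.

39, 22, 19, 11 bp

Wfl45I sites (GAGCTC) start at positions 31, 42.
Wfl45I cuts after base 3 of each site, so after positions 33, 44.
HindIII sites (AAGCTT) start at positions 66, 85.
HindIII cuts after the first base of each site, so after positions 66, 85.
Combined cut positions: 33, 44, 66, 85.
Circular molecule, 4 cuts → 4 fragments:
  34–44 → 11 bp
  45–66 → 22 bp
  67–85 → 19 bp
  86–91 then 1–33 → 6 + 33 = 39 bp
Sorted largest to smallest: 39, 22, 19, 11 bp.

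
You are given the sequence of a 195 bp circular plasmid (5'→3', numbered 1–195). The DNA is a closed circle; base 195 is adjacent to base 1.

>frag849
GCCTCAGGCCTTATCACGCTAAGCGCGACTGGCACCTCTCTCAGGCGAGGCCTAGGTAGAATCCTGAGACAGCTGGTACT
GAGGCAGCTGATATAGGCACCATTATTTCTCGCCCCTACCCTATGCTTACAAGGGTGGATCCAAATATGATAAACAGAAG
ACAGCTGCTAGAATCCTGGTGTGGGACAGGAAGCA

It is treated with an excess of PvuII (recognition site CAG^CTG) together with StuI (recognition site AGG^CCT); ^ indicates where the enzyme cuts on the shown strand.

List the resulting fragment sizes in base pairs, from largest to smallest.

PvuII sites (CAGCTG) start at positions 70, 85, 162.
PvuII cuts after base 3 of each site, so after positions 72, 87, 164.
StuI sites (AGGCCT) start at positions 6, 48.
StuI cuts after base 3 of each site, so after positions 8, 50.
Combined cut positions: 8, 50, 72, 87, 164.
Circular molecule, 5 cuts → 5 fragments:
  9–50 → 42 bp
  51–72 → 22 bp
  73–87 → 15 bp
  88–164 → 77 bp
  165–195 then 1–8 → 31 + 8 = 39 bp
Sorted largest to smallest: 77, 42, 39, 22, 15 bp.

77, 42, 39, 22, 15 bp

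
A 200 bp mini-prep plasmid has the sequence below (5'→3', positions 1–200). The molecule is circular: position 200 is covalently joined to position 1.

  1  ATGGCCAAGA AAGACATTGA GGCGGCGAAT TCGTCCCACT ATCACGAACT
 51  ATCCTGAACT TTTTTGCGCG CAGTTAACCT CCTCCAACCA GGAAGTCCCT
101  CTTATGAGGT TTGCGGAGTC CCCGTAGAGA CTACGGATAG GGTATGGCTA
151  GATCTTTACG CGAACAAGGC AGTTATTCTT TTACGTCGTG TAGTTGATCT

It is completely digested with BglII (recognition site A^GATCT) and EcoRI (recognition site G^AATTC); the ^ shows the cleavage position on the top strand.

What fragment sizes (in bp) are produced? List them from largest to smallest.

123, 77 bp

The BglII site (AGATCT) starts at position 150.
BglII cuts after the first base of each site, so after position 150.
The EcoRI site (GAATTC) starts at position 27.
EcoRI cuts after the first base of each site, so after position 27.
Combined cut positions: 27, 150.
Circular molecule, 2 cuts → 2 fragments:
  28–150 → 123 bp
  151–200 then 1–27 → 50 + 27 = 77 bp
Sorted largest to smallest: 123, 77 bp.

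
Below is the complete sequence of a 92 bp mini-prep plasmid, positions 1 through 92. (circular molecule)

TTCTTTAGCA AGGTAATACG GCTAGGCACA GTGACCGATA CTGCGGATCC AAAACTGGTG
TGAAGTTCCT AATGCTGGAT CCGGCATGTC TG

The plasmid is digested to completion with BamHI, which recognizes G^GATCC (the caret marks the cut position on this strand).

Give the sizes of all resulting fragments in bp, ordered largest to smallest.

60, 32 bp

BamHI sites (GGATCC) start at positions 45, 77.
BamHI cuts after the first base of each site, so after positions 45, 77.
Circular molecule, 2 cuts → 2 fragments:
  46–77 → 32 bp
  78–92 then 1–45 → 15 + 45 = 60 bp
Sorted largest to smallest: 60, 32 bp.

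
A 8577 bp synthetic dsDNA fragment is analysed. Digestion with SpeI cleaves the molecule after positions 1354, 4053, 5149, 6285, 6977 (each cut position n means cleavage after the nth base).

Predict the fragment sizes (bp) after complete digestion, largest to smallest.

2699, 1600, 1354, 1136, 1096, 692 bp

Linear molecule, 5 cuts → 6 fragments:
  1354 − 0 = 1354 bp
  4053 − 1354 = 2699 bp
  5149 − 4053 = 1096 bp
  6285 − 5149 = 1136 bp
  6977 − 6285 = 692 bp
  8577 − 6977 = 1600 bp
Sorted largest to smallest: 2699, 1600, 1354, 1136, 1096, 692 bp.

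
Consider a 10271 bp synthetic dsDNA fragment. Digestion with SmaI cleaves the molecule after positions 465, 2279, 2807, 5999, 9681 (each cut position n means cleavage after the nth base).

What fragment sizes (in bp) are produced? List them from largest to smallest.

3682, 3192, 1814, 590, 528, 465 bp

Linear molecule, 5 cuts → 6 fragments:
  465 − 0 = 465 bp
  2279 − 465 = 1814 bp
  2807 − 2279 = 528 bp
  5999 − 2807 = 3192 bp
  9681 − 5999 = 3682 bp
  10271 − 9681 = 590 bp
Sorted largest to smallest: 3682, 3192, 1814, 590, 528, 465 bp.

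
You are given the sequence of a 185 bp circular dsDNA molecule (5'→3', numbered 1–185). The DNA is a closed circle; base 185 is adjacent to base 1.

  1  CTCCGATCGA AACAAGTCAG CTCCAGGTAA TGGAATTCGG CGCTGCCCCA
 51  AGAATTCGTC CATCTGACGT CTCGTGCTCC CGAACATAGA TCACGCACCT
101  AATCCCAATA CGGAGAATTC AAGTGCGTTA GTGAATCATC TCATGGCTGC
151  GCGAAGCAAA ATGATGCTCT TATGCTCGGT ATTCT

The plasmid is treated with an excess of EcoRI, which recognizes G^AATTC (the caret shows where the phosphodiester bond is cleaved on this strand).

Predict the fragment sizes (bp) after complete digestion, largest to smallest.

EcoRI sites (GAATTC) start at positions 33, 52, 115.
EcoRI cuts after the first base of each site, so after positions 33, 52, 115.
Circular molecule, 3 cuts → 3 fragments:
  34–52 → 19 bp
  53–115 → 63 bp
  116–185 then 1–33 → 70 + 33 = 103 bp
Sorted largest to smallest: 103, 63, 19 bp.

103, 63, 19 bp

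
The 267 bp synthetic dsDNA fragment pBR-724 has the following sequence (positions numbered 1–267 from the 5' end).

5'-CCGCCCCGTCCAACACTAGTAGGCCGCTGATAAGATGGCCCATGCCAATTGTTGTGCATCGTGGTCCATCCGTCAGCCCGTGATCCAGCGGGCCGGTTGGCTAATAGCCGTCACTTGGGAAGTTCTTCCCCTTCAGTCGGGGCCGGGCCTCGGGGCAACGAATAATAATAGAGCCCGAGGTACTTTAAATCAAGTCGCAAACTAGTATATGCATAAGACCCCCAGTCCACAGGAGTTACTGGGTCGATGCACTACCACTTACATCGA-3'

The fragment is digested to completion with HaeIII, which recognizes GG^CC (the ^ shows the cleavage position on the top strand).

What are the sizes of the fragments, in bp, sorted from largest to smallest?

120, 54, 50, 23, 15, 5 bp

HaeIII sites (GGCC) start at positions 22, 37, 91, 141, 146.
HaeIII cuts after base 2 of each site, so after positions 23, 38, 92, 142, 147.
Linear molecule, 5 cuts → 6 fragments:
  1–23 → 23 bp
  24–38 → 15 bp
  39–92 → 54 bp
  93–142 → 50 bp
  143–147 → 5 bp
  148–267 → 120 bp
Sorted largest to smallest: 120, 54, 50, 23, 15, 5 bp.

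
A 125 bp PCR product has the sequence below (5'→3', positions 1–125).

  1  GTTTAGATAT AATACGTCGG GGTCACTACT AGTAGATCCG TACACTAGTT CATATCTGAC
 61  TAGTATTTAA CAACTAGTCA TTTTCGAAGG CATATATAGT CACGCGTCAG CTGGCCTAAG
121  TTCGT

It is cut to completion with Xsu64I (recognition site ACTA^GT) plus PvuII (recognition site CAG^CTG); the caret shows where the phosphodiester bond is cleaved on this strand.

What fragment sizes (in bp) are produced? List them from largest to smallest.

Xsu64I sites (ACTAGT) start at positions 28, 44, 59, 73.
Xsu64I cuts after base 4 of each site, so after positions 31, 47, 62, 76.
The PvuII site (CAGCTG) starts at position 108.
PvuII cuts after base 3 of each site, so after position 110.
Combined cut positions: 31, 47, 62, 76, 110.
Linear molecule, 5 cuts → 6 fragments:
  1–31 → 31 bp
  32–47 → 16 bp
  48–62 → 15 bp
  63–76 → 14 bp
  77–110 → 34 bp
  111–125 → 15 bp
Sorted largest to smallest: 34, 31, 16, 15, 15, 14 bp.

34, 31, 16, 15, 15, 14 bp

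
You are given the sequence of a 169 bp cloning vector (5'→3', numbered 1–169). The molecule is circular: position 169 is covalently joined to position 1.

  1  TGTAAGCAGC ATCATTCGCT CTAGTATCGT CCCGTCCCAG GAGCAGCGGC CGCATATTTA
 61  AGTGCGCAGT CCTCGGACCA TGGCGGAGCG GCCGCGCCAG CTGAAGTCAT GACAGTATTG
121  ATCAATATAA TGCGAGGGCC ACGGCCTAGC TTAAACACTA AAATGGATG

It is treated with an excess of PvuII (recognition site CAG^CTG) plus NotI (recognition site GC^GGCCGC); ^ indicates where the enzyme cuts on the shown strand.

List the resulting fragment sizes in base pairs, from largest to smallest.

The PvuII site (CAGCTG) starts at position 98.
PvuII cuts after base 3 of each site, so after position 100.
NotI sites (GCGGCCGC) start at positions 46, 88.
NotI cuts after base 2 of each site, so after positions 47, 89.
Combined cut positions: 47, 89, 100.
Circular molecule, 3 cuts → 3 fragments:
  48–89 → 42 bp
  90–100 → 11 bp
  101–169 then 1–47 → 69 + 47 = 116 bp
Sorted largest to smallest: 116, 42, 11 bp.

116, 42, 11 bp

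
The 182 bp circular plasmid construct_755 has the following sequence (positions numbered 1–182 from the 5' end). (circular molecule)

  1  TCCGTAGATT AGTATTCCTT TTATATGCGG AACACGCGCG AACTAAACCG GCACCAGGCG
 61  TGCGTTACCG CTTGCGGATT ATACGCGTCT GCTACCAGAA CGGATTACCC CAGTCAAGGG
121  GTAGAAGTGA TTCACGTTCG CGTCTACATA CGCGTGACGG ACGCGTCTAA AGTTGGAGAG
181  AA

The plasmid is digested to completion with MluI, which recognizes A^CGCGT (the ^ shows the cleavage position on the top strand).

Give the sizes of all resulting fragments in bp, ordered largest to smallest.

MluI sites (ACGCGT) start at positions 83, 150, 161.
MluI cuts after the first base of each site, so after positions 83, 150, 161.
Circular molecule, 3 cuts → 3 fragments:
  84–150 → 67 bp
  151–161 → 11 bp
  162–182 then 1–83 → 21 + 83 = 104 bp
Sorted largest to smallest: 104, 67, 11 bp.

104, 67, 11 bp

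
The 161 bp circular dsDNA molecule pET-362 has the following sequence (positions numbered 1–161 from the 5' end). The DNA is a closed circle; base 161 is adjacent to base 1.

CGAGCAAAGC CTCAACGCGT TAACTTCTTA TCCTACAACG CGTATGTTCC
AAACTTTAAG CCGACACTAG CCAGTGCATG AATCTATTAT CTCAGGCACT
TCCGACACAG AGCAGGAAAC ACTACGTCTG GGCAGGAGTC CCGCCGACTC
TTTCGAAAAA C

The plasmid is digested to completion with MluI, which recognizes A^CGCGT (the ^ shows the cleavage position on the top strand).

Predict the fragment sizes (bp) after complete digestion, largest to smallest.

138, 23 bp

MluI sites (ACGCGT) start at positions 15, 38.
MluI cuts after the first base of each site, so after positions 15, 38.
Circular molecule, 2 cuts → 2 fragments:
  16–38 → 23 bp
  39–161 then 1–15 → 123 + 15 = 138 bp
Sorted largest to smallest: 138, 23 bp.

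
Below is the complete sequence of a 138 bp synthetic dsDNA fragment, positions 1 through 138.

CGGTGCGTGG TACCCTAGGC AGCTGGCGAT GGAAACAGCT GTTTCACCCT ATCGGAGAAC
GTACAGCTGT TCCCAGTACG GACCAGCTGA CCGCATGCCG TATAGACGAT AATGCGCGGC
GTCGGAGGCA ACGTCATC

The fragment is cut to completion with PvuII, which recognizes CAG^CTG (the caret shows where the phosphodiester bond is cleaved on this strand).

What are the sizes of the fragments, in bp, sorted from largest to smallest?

52, 28, 22, 20, 16 bp

PvuII sites (CAGCTG) start at positions 20, 36, 64, 84.
PvuII cuts after base 3 of each site, so after positions 22, 38, 66, 86.
Linear molecule, 4 cuts → 5 fragments:
  1–22 → 22 bp
  23–38 → 16 bp
  39–66 → 28 bp
  67–86 → 20 bp
  87–138 → 52 bp
Sorted largest to smallest: 52, 28, 22, 20, 16 bp.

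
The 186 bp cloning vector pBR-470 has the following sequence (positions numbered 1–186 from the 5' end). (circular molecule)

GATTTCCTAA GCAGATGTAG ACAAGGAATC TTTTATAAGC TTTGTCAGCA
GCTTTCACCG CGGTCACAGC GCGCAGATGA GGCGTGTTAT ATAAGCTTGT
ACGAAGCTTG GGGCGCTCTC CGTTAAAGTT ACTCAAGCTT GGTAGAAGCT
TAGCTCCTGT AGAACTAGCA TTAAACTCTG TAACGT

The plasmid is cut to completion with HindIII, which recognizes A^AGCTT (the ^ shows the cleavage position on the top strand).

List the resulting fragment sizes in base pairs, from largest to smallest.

HindIII sites (AAGCTT) start at positions 37, 93, 104, 135, 146.
HindIII cuts after the first base of each site, so after positions 37, 93, 104, 135, 146.
Circular molecule, 5 cuts → 5 fragments:
  38–93 → 56 bp
  94–104 → 11 bp
  105–135 → 31 bp
  136–146 → 11 bp
  147–186 then 1–37 → 40 + 37 = 77 bp
Sorted largest to smallest: 77, 56, 31, 11, 11 bp.

77, 56, 31, 11, 11 bp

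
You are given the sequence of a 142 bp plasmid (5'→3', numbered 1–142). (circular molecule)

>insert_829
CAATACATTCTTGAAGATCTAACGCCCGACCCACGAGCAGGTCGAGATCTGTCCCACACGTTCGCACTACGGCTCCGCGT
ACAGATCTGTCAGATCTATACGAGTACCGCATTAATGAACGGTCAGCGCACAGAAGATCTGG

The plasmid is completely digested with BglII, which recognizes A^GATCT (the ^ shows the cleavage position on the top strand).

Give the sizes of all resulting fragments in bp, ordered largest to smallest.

43, 38, 30, 22, 9 bp

BglII sites (AGATCT) start at positions 15, 45, 83, 92, 135.
BglII cuts after the first base of each site, so after positions 15, 45, 83, 92, 135.
Circular molecule, 5 cuts → 5 fragments:
  16–45 → 30 bp
  46–83 → 38 bp
  84–92 → 9 bp
  93–135 → 43 bp
  136–142 then 1–15 → 7 + 15 = 22 bp
Sorted largest to smallest: 43, 38, 30, 22, 9 bp.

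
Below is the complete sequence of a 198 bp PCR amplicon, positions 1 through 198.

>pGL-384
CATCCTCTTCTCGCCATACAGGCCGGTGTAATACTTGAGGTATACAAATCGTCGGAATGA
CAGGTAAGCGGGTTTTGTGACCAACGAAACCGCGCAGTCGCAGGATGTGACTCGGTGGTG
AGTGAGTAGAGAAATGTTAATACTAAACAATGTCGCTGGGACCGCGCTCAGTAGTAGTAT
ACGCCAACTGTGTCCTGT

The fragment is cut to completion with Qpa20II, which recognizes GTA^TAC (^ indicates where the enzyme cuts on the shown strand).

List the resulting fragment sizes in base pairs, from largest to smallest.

137, 42, 19 bp

Qpa20II sites (GTATAC) start at positions 40, 177.
Qpa20II cuts after base 3 of each site, so after positions 42, 179.
Linear molecule, 2 cuts → 3 fragments:
  1–42 → 42 bp
  43–179 → 137 bp
  180–198 → 19 bp
Sorted largest to smallest: 137, 42, 19 bp.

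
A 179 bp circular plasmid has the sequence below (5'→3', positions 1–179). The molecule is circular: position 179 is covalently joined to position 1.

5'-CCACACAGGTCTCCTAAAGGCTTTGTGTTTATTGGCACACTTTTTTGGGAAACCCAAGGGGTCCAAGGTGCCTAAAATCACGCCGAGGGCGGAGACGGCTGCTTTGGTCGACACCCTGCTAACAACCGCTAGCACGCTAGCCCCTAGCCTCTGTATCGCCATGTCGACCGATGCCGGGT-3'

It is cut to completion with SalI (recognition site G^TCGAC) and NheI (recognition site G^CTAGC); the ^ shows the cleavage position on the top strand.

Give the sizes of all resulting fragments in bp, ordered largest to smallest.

123, 27, 21, 8 bp

SalI sites (GTCGAC) start at positions 107, 163.
SalI cuts after the first base of each site, so after positions 107, 163.
NheI sites (GCTAGC) start at positions 128, 136.
NheI cuts after the first base of each site, so after positions 128, 136.
Combined cut positions: 107, 128, 136, 163.
Circular molecule, 4 cuts → 4 fragments:
  108–128 → 21 bp
  129–136 → 8 bp
  137–163 → 27 bp
  164–179 then 1–107 → 16 + 107 = 123 bp
Sorted largest to smallest: 123, 27, 21, 8 bp.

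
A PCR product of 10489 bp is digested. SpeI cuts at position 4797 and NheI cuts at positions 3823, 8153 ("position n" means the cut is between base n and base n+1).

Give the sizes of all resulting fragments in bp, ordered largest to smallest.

Combined cut positions (sorted): 3823, 4797, 8153.
Linear molecule, 3 cuts → 4 fragments:
  3823 − 0 = 3823 bp
  4797 − 3823 = 974 bp
  8153 − 4797 = 3356 bp
  10489 − 8153 = 2336 bp
Sorted largest to smallest: 3823, 3356, 2336, 974 bp.

3823, 3356, 2336, 974 bp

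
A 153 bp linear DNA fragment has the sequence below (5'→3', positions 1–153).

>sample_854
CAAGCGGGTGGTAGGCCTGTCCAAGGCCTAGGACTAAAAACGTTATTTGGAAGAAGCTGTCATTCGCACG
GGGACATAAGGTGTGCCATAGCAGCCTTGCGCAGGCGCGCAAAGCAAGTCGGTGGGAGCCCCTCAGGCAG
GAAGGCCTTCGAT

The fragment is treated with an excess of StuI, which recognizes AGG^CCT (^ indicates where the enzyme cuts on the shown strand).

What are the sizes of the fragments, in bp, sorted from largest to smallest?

119, 15, 11, 8 bp

StuI sites (AGGCCT) start at positions 13, 24, 143.
StuI cuts after base 3 of each site, so after positions 15, 26, 145.
Linear molecule, 3 cuts → 4 fragments:
  1–15 → 15 bp
  16–26 → 11 bp
  27–145 → 119 bp
  146–153 → 8 bp
Sorted largest to smallest: 119, 15, 11, 8 bp.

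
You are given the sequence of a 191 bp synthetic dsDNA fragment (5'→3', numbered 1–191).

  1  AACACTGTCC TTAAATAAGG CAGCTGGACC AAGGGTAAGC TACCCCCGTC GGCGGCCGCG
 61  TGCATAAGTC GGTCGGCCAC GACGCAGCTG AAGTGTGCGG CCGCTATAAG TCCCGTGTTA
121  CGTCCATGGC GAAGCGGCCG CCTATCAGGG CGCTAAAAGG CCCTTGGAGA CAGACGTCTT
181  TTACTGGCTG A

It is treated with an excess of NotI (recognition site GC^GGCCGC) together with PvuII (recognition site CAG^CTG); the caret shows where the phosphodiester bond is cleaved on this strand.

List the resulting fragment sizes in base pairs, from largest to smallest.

56, 37, 34, 30, 23, 11 bp

NotI sites (GCGGCCGC) start at positions 52, 97, 134.
NotI cuts after base 2 of each site, so after positions 53, 98, 135.
PvuII sites (CAGCTG) start at positions 21, 85.
PvuII cuts after base 3 of each site, so after positions 23, 87.
Combined cut positions: 23, 53, 87, 98, 135.
Linear molecule, 5 cuts → 6 fragments:
  1–23 → 23 bp
  24–53 → 30 bp
  54–87 → 34 bp
  88–98 → 11 bp
  99–135 → 37 bp
  136–191 → 56 bp
Sorted largest to smallest: 56, 37, 34, 30, 23, 11 bp.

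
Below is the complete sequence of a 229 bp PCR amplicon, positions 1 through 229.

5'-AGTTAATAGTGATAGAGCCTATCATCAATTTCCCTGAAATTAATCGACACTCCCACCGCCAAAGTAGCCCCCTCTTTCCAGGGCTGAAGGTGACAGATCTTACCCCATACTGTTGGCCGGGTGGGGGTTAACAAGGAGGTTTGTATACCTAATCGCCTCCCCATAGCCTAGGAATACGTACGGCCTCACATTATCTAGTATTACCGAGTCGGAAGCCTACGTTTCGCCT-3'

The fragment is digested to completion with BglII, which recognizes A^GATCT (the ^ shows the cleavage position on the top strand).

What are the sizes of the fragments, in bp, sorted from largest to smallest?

134, 95 bp

The BglII site (AGATCT) starts at position 95.
BglII cuts after the first base of each site, so after position 95.
Linear molecule, 1 cut → 2 fragments:
  1–95 → 95 bp
  96–229 → 134 bp
Sorted largest to smallest: 134, 95 bp.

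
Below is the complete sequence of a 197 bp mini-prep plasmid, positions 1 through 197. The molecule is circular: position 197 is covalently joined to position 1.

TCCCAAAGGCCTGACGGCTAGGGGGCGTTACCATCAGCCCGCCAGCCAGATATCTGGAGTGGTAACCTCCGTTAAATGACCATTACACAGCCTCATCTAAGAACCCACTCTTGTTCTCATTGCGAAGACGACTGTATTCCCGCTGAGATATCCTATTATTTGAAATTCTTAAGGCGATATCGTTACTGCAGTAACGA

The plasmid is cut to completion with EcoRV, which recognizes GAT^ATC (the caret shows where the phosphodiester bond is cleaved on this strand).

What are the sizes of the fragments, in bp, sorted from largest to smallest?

98, 70, 29 bp

EcoRV sites (GATATC) start at positions 49, 147, 176.
EcoRV cuts after base 3 of each site, so after positions 51, 149, 178.
Circular molecule, 3 cuts → 3 fragments:
  52–149 → 98 bp
  150–178 → 29 bp
  179–197 then 1–51 → 19 + 51 = 70 bp
Sorted largest to smallest: 98, 70, 29 bp.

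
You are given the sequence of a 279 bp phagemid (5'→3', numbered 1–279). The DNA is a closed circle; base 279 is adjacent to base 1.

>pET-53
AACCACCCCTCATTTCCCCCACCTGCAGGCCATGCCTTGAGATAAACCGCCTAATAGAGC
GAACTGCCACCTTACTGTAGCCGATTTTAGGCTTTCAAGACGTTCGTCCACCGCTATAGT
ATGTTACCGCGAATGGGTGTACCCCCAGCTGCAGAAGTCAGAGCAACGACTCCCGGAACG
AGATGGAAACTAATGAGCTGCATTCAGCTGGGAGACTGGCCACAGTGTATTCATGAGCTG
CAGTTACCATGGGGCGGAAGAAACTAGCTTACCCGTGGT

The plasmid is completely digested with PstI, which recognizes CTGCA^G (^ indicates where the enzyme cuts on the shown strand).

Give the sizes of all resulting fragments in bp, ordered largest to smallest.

PstI sites (CTGCAG) start at positions 23, 149, 238.
PstI cuts after base 5 of each site (before the last base), so after positions 27, 153, 242.
Circular molecule, 3 cuts → 3 fragments:
  28–153 → 126 bp
  154–242 → 89 bp
  243–279 then 1–27 → 37 + 27 = 64 bp
Sorted largest to smallest: 126, 89, 64 bp.

126, 89, 64 bp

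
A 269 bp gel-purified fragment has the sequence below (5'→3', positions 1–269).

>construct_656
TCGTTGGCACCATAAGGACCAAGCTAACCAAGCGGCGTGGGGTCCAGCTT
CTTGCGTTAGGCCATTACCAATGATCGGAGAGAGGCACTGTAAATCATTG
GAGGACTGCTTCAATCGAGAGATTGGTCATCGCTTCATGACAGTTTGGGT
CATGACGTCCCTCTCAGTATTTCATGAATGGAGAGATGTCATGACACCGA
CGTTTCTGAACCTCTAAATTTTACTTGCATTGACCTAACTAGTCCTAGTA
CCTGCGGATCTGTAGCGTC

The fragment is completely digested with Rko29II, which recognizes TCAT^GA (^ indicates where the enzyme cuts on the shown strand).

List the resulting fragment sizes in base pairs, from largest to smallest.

Rko29II sites (TCATGA) start at positions 135, 150, 172, 189.
Rko29II cuts after base 4 of each site, so after positions 138, 153, 175, 192.
Linear molecule, 4 cuts → 5 fragments:
  1–138 → 138 bp
  139–153 → 15 bp
  154–175 → 22 bp
  176–192 → 17 bp
  193–269 → 77 bp
Sorted largest to smallest: 138, 77, 22, 17, 15 bp.

138, 77, 22, 17, 15 bp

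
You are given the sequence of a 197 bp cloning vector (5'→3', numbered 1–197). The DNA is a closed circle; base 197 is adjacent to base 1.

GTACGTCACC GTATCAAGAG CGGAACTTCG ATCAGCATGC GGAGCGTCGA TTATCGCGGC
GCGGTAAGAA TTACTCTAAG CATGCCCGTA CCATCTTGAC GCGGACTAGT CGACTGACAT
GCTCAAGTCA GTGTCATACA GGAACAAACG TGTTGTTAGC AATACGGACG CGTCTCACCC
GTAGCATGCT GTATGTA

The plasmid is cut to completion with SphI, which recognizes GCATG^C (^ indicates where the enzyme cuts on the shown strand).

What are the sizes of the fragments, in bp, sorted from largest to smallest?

SphI sites (GCATGC) start at positions 35, 80, 184.
SphI cuts after base 5 of each site (before the last base), so after positions 39, 84, 188.
Circular molecule, 3 cuts → 3 fragments:
  40–84 → 45 bp
  85–188 → 104 bp
  189–197 then 1–39 → 9 + 39 = 48 bp
Sorted largest to smallest: 104, 48, 45 bp.

104, 48, 45 bp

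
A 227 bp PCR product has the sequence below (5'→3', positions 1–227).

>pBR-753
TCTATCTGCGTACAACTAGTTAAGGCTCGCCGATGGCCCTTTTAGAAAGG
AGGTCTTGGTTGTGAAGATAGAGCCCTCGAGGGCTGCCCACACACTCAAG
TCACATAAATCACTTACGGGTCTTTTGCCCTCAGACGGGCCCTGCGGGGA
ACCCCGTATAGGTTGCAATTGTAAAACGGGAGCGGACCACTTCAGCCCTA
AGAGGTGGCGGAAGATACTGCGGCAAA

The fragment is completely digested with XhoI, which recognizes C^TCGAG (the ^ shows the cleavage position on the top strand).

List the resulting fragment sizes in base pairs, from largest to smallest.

151, 76 bp

The XhoI site (CTCGAG) starts at position 76.
XhoI cuts after the first base of each site, so after position 76.
Linear molecule, 1 cut → 2 fragments:
  1–76 → 76 bp
  77–227 → 151 bp
Sorted largest to smallest: 151, 76 bp.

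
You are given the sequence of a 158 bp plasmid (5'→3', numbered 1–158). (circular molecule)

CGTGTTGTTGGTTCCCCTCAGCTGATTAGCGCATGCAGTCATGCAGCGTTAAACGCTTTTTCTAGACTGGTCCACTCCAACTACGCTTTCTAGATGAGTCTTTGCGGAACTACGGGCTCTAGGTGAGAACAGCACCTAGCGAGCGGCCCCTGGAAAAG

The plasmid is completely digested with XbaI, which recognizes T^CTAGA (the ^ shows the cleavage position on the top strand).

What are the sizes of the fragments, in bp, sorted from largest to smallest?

130, 28 bp

XbaI sites (TCTAGA) start at positions 61, 89.
XbaI cuts after the first base of each site, so after positions 61, 89.
Circular molecule, 2 cuts → 2 fragments:
  62–89 → 28 bp
  90–158 then 1–61 → 69 + 61 = 130 bp
Sorted largest to smallest: 130, 28 bp.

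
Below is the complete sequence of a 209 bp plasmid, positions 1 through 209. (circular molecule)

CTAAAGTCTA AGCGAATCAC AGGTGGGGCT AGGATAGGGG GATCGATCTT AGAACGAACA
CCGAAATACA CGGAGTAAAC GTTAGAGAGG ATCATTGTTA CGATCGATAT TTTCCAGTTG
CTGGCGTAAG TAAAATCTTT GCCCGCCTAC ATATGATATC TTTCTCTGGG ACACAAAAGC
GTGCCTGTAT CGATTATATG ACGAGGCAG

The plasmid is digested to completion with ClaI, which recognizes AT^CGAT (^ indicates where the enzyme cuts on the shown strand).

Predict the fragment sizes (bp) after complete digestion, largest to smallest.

ClaI sites (ATCGAT) start at positions 42, 103, 189.
ClaI cuts after base 2 of each site, so after positions 43, 104, 190.
Circular molecule, 3 cuts → 3 fragments:
  44–104 → 61 bp
  105–190 → 86 bp
  191–209 then 1–43 → 19 + 43 = 62 bp
Sorted largest to smallest: 86, 62, 61 bp.

86, 62, 61 bp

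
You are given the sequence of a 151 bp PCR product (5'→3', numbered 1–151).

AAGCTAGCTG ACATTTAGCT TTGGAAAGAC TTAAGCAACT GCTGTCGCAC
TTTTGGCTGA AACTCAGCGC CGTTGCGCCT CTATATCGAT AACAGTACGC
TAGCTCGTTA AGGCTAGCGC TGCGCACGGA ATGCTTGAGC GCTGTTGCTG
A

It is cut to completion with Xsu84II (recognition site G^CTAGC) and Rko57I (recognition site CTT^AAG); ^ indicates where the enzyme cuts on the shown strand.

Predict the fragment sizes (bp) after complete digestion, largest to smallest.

Xsu84II sites (GCTAGC) start at positions 3, 99, 113.
Xsu84II cuts after the first base of each site, so after positions 3, 99, 113.
The Rko57I site (CTTAAG) starts at position 30.
Rko57I cuts after base 3 of each site, so after position 32.
Combined cut positions: 3, 32, 99, 113.
Linear molecule, 4 cuts → 5 fragments:
  1–3 → 3 bp
  4–32 → 29 bp
  33–99 → 67 bp
  100–113 → 14 bp
  114–151 → 38 bp
Sorted largest to smallest: 67, 38, 29, 14, 3 bp.

67, 38, 29, 14, 3 bp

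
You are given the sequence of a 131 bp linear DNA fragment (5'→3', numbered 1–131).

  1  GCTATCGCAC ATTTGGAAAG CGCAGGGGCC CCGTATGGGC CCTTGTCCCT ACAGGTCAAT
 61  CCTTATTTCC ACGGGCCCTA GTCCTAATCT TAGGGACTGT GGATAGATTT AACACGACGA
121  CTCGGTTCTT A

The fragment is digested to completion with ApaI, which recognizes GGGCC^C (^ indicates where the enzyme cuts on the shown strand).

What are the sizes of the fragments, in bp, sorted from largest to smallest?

ApaI sites (GGGCCC) start at positions 26, 37, 73.
ApaI cuts after base 5 of each site (before the last base), so after positions 30, 41, 77.
Linear molecule, 3 cuts → 4 fragments:
  1–30 → 30 bp
  31–41 → 11 bp
  42–77 → 36 bp
  78–131 → 54 bp
Sorted largest to smallest: 54, 36, 30, 11 bp.

54, 36, 30, 11 bp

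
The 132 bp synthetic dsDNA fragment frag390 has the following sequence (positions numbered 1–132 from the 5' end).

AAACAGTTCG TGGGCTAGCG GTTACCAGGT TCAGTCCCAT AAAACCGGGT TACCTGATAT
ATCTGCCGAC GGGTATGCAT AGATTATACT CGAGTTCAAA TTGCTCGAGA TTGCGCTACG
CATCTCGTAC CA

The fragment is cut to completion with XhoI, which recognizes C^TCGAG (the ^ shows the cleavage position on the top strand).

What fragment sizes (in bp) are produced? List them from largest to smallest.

89, 28, 15 bp

XhoI sites (CTCGAG) start at positions 89, 104.
XhoI cuts after the first base of each site, so after positions 89, 104.
Linear molecule, 2 cuts → 3 fragments:
  1–89 → 89 bp
  90–104 → 15 bp
  105–132 → 28 bp
Sorted largest to smallest: 89, 28, 15 bp.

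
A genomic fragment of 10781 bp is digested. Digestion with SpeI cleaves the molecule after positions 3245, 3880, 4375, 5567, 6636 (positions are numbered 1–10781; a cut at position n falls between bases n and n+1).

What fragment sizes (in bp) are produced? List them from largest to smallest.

Linear molecule, 5 cuts → 6 fragments:
  3245 − 0 = 3245 bp
  3880 − 3245 = 635 bp
  4375 − 3880 = 495 bp
  5567 − 4375 = 1192 bp
  6636 − 5567 = 1069 bp
  10781 − 6636 = 4145 bp
Sorted largest to smallest: 4145, 3245, 1192, 1069, 635, 495 bp.

4145, 3245, 1192, 1069, 635, 495 bp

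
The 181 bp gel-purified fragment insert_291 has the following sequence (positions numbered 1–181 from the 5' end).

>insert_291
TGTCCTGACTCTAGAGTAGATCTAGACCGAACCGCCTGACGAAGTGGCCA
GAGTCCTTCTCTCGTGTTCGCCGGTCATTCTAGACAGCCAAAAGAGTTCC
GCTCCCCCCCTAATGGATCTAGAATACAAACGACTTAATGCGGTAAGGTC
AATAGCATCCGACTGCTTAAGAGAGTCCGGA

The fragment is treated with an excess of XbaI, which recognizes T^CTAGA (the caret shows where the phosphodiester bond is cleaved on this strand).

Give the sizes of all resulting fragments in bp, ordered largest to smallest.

XbaI sites (TCTAGA) start at positions 10, 21, 79, 118.
XbaI cuts after the first base of each site, so after positions 10, 21, 79, 118.
Linear molecule, 4 cuts → 5 fragments:
  1–10 → 10 bp
  11–21 → 11 bp
  22–79 → 58 bp
  80–118 → 39 bp
  119–181 → 63 bp
Sorted largest to smallest: 63, 58, 39, 11, 10 bp.

63, 58, 39, 11, 10 bp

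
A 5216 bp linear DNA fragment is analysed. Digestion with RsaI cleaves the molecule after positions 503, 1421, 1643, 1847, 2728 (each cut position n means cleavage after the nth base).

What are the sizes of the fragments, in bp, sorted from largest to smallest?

Linear molecule, 5 cuts → 6 fragments:
  503 − 0 = 503 bp
  1421 − 503 = 918 bp
  1643 − 1421 = 222 bp
  1847 − 1643 = 204 bp
  2728 − 1847 = 881 bp
  5216 − 2728 = 2488 bp
Sorted largest to smallest: 2488, 918, 881, 503, 222, 204 bp.

2488, 918, 881, 503, 222, 204 bp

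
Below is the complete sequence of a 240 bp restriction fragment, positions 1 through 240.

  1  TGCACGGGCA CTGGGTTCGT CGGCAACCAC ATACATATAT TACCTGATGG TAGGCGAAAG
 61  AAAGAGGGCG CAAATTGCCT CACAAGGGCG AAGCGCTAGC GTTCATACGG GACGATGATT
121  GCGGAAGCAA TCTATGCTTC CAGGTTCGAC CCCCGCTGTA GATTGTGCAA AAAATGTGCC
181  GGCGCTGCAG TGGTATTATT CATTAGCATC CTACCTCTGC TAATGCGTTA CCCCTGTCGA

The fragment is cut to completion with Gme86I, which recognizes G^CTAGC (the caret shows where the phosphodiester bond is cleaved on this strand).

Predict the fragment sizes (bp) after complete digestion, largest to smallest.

145, 95 bp

The Gme86I site (GCTAGC) starts at position 95.
Gme86I cuts after the first base of each site, so after position 95.
Linear molecule, 1 cut → 2 fragments:
  1–95 → 95 bp
  96–240 → 145 bp
Sorted largest to smallest: 145, 95 bp.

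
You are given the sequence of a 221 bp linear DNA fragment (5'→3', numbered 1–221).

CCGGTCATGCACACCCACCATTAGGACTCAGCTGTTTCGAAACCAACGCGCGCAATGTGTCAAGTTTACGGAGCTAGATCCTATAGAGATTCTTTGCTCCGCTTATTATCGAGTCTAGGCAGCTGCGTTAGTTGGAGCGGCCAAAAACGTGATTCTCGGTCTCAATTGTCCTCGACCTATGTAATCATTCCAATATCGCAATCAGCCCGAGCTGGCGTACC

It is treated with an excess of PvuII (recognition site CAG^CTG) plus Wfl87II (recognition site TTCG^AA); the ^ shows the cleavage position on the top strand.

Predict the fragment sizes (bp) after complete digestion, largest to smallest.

PvuII sites (CAGCTG) start at positions 29, 120.
PvuII cuts after base 3 of each site, so after positions 31, 122.
The Wfl87II site (TTCGAA) starts at position 36.
Wfl87II cuts after base 4 of each site, so after position 39.
Combined cut positions: 31, 39, 122.
Linear molecule, 3 cuts → 4 fragments:
  1–31 → 31 bp
  32–39 → 8 bp
  40–122 → 83 bp
  123–221 → 99 bp
Sorted largest to smallest: 99, 83, 31, 8 bp.

99, 83, 31, 8 bp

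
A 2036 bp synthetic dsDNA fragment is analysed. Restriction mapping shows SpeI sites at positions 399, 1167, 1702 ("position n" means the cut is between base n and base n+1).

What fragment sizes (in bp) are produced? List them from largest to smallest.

768, 535, 399, 334 bp

Linear molecule, 3 cuts → 4 fragments:
  399 − 0 = 399 bp
  1167 − 399 = 768 bp
  1702 − 1167 = 535 bp
  2036 − 1702 = 334 bp
Sorted largest to smallest: 768, 535, 399, 334 bp.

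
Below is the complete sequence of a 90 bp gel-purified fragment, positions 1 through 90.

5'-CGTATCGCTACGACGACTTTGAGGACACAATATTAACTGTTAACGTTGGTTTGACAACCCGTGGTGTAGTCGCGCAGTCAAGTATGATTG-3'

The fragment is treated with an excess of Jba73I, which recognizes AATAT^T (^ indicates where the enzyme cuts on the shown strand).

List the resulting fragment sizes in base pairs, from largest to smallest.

57, 33 bp

The Jba73I site (AATATT) starts at position 29.
Jba73I cuts after base 5 of each site (before the last base), so after position 33.
Linear molecule, 1 cut → 2 fragments:
  1–33 → 33 bp
  34–90 → 57 bp
Sorted largest to smallest: 57, 33 bp.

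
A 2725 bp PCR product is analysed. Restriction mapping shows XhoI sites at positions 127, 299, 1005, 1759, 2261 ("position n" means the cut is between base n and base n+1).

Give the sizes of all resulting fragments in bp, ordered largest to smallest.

Linear molecule, 5 cuts → 6 fragments:
  127 − 0 = 127 bp
  299 − 127 = 172 bp
  1005 − 299 = 706 bp
  1759 − 1005 = 754 bp
  2261 − 1759 = 502 bp
  2725 − 2261 = 464 bp
Sorted largest to smallest: 754, 706, 502, 464, 172, 127 bp.

754, 706, 502, 464, 172, 127 bp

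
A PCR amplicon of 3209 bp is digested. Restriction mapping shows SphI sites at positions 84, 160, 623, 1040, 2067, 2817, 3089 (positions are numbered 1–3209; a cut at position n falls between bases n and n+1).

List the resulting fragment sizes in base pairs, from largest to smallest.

1027, 750, 463, 417, 272, 120, 84, 76 bp

Linear molecule, 7 cuts → 8 fragments:
  84 − 0 = 84 bp
  160 − 84 = 76 bp
  623 − 160 = 463 bp
  1040 − 623 = 417 bp
  2067 − 1040 = 1027 bp
  2817 − 2067 = 750 bp
  3089 − 2817 = 272 bp
  3209 − 3089 = 120 bp
Sorted largest to smallest: 1027, 750, 463, 417, 272, 120, 84, 76 bp.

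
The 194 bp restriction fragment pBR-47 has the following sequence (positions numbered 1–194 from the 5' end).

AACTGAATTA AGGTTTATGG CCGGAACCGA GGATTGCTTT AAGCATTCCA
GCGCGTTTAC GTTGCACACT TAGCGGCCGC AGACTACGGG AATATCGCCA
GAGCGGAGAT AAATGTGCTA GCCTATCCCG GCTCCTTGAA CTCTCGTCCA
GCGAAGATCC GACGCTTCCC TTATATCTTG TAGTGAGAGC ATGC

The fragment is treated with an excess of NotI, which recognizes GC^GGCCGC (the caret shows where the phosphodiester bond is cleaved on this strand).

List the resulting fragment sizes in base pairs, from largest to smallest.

The NotI site (GCGGCCGC) starts at position 73.
NotI cuts after base 2 of each site, so after position 74.
Linear molecule, 1 cut → 2 fragments:
  1–74 → 74 bp
  75–194 → 120 bp
Sorted largest to smallest: 120, 74 bp.

120, 74 bp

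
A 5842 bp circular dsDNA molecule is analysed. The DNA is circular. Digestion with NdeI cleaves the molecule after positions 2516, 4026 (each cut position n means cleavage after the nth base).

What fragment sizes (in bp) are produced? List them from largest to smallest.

Circular molecule, 2 cuts → 2 fragments:
  4026 − 2516 = 1510 bp
  wrap: 5842 − 4026 + 2516 = 4332 bp
Sorted largest to smallest: 4332, 1510 bp.

4332, 1510 bp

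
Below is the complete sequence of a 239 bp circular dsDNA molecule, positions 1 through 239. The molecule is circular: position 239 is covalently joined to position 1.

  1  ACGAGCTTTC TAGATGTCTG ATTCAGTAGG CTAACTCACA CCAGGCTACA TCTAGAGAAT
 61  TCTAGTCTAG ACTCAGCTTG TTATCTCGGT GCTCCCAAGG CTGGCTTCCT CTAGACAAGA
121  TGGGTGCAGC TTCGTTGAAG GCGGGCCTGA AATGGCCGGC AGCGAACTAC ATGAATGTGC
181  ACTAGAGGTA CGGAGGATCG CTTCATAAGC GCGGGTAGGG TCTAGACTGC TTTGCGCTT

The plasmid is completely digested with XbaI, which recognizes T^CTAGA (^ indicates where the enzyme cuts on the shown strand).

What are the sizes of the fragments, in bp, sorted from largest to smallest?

111, 44, 42, 27, 15 bp

XbaI sites (TCTAGA) start at positions 9, 51, 66, 110, 221.
XbaI cuts after the first base of each site, so after positions 9, 51, 66, 110, 221.
Circular molecule, 5 cuts → 5 fragments:
  10–51 → 42 bp
  52–66 → 15 bp
  67–110 → 44 bp
  111–221 → 111 bp
  222–239 then 1–9 → 18 + 9 = 27 bp
Sorted largest to smallest: 111, 44, 42, 27, 15 bp.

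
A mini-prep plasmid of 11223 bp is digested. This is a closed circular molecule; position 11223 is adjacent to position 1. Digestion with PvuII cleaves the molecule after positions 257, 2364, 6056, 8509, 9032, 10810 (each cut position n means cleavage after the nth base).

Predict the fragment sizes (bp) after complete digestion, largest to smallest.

Circular molecule, 6 cuts → 6 fragments:
  2364 − 257 = 2107 bp
  6056 − 2364 = 3692 bp
  8509 − 6056 = 2453 bp
  9032 − 8509 = 523 bp
  10810 − 9032 = 1778 bp
  wrap: 11223 − 10810 + 257 = 670 bp
Sorted largest to smallest: 3692, 2453, 2107, 1778, 670, 523 bp.

3692, 2453, 2107, 1778, 670, 523 bp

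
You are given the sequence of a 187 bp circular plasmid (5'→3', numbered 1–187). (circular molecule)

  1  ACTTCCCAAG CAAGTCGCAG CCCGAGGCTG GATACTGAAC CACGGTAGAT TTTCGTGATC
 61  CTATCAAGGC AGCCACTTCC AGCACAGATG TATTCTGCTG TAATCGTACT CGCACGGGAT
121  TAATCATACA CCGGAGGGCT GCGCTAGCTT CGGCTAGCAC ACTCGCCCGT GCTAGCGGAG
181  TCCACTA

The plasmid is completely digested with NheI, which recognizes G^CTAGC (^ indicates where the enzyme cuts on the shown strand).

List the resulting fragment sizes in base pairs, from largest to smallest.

159, 18, 10 bp

NheI sites (GCTAGC) start at positions 143, 153, 171.
NheI cuts after the first base of each site, so after positions 143, 153, 171.
Circular molecule, 3 cuts → 3 fragments:
  144–153 → 10 bp
  154–171 → 18 bp
  172–187 then 1–143 → 16 + 143 = 159 bp
Sorted largest to smallest: 159, 18, 10 bp.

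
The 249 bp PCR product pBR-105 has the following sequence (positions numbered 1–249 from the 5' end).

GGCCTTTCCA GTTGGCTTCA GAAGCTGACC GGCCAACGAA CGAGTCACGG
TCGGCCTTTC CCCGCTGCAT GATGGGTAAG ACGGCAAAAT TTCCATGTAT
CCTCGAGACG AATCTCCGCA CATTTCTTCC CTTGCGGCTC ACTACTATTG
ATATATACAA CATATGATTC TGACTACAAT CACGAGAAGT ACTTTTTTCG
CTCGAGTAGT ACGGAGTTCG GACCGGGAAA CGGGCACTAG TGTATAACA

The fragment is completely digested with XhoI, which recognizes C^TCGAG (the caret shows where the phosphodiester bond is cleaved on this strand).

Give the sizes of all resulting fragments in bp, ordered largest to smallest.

102, 99, 48 bp

XhoI sites (CTCGAG) start at positions 102, 201.
XhoI cuts after the first base of each site, so after positions 102, 201.
Linear molecule, 2 cuts → 3 fragments:
  1–102 → 102 bp
  103–201 → 99 bp
  202–249 → 48 bp
Sorted largest to smallest: 102, 99, 48 bp.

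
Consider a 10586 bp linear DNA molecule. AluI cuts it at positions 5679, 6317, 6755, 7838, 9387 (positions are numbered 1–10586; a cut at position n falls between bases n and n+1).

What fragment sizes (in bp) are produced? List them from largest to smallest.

Linear molecule, 5 cuts → 6 fragments:
  5679 − 0 = 5679 bp
  6317 − 5679 = 638 bp
  6755 − 6317 = 438 bp
  7838 − 6755 = 1083 bp
  9387 − 7838 = 1549 bp
  10586 − 9387 = 1199 bp
Sorted largest to smallest: 5679, 1549, 1199, 1083, 638, 438 bp.

5679, 1549, 1199, 1083, 638, 438 bp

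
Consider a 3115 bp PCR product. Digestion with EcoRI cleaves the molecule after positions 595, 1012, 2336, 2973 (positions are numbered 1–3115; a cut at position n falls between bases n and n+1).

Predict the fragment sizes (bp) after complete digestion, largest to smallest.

1324, 637, 595, 417, 142 bp

Linear molecule, 4 cuts → 5 fragments:
  595 − 0 = 595 bp
  1012 − 595 = 417 bp
  2336 − 1012 = 1324 bp
  2973 − 2336 = 637 bp
  3115 − 2973 = 142 bp
Sorted largest to smallest: 1324, 637, 595, 417, 142 bp.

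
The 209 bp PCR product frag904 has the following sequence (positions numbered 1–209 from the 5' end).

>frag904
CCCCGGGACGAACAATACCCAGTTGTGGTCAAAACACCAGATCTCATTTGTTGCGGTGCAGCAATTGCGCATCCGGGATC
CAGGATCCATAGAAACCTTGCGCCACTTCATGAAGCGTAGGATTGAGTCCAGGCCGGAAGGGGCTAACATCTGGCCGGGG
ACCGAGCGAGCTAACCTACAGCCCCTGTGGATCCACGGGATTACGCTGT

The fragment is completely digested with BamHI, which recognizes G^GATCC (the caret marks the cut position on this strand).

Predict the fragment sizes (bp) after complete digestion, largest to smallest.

BamHI sites (GGATCC) start at positions 76, 83, 189.
BamHI cuts after the first base of each site, so after positions 76, 83, 189.
Linear molecule, 3 cuts → 4 fragments:
  1–76 → 76 bp
  77–83 → 7 bp
  84–189 → 106 bp
  190–209 → 20 bp
Sorted largest to smallest: 106, 76, 20, 7 bp.

106, 76, 20, 7 bp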